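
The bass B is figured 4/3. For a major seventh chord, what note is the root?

The figures 4/3 mean the fifth of the chord is in the bass. If B is the fifth of a major seventh chord, the root is E (chord tones E–G#–B–D#).

E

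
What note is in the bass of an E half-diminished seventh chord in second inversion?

Bb

The fifth of E half-diminished seventh (E–G–Bb–D) is Bb; that is the bass in second inversion.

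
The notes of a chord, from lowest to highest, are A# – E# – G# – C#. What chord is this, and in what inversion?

The pitch classes A#, E#, G#, C# arrange in thirds as A#–C#–E#–G#: an A# minor seventh chord.
With the root (A#) in the bass, the chord is in root position (figured bass 7).

A# minor seventh, root position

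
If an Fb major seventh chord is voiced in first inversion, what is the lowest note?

The third of Fb major seventh (Fb–Ab–Cb–Eb) is Ab; that is the bass in first inversion.

Ab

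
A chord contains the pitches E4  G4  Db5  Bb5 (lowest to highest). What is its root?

E

Reordering E, G, Db, Bb into stacked thirds gives E–G–Bb–Db; the bottom of that stack, E, is the root.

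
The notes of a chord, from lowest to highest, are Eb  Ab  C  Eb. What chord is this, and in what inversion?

Ab major, second inversion

The distinct note names are Eb, Ab, C. Stacked in thirds they read Ab–C–Eb, which is a major triad on Ab.
With the fifth (Eb) in the bass, the chord is in second inversion (figured bass 6/4).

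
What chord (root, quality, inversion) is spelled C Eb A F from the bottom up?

Reducing to letter names: C, Eb, A, F. These stack in thirds as F–A–C–Eb — an F dominant seventh chord.
With the fifth (C) in the bass, the chord is in second inversion (figured bass 4/3).

F dominant seventh, second inversion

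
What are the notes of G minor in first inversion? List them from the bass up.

Bb, D, G

G minor is G–Bb–D. First inversion puts the third (Bb) in the bass, with the remaining tones above: Bb, D, G.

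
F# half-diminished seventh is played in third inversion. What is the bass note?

The seventh of F# half-diminished seventh (F#–A–C–E) is E; that is the bass in third inversion.

E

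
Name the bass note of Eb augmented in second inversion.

B

In second inversion the fifth is lowest. For Eb augmented (Eb–G–B) that is B.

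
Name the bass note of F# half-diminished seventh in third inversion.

In third inversion the seventh is lowest. For F# half-diminished seventh (F#–A–C–E) that is E.

E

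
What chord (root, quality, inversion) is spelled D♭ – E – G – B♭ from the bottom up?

E diminished seventh, third inversion

The distinct note names are Db, E, G, Bb. Stacked in thirds they read E–G–Bb–Db, which is a diminished seventh chord on E.
With the seventh (Db) in the bass, the chord is in third inversion (figured bass 4/2).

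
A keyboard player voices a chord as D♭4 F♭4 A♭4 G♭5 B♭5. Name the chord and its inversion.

The pitch classes Db, Fb, Ab, Gb, Bb arrange in thirds as Gb–Bb–Db–Fb–Ab: a Gb dominant ninth chord.
The lowest note is Db, the fifth of the chord, so this is second inversion.

Gb dominant ninth, second inversion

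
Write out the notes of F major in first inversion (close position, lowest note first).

The chord tones are F–A–C. With the third (A) lowest for first inversion: A, C, F.

A, C, F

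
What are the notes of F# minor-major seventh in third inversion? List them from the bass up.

E#, F#, A, C#

The chord tones are F#–A–C#–E#. With the seventh (E#) lowest for third inversion: E#, F#, A, C#.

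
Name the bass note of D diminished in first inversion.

F

D diminished is D–F–Ab. First inversion places the third in the bass: F.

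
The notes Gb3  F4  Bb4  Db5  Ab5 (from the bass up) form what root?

Gb, F, Bb, Db, Ab are the tones of a Gb major ninth chord (Gb–Bb–Db–F–Ab), making Gb the root.

Gb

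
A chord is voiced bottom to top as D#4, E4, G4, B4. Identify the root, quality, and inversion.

E minor-major seventh, third inversion

Reducing to letter names: D#, E, G, B. These stack in thirds as E–G–B–D# — an E minor-major seventh chord.
With the seventh (D#) in the bass, the chord is in third inversion (figured bass 4/2).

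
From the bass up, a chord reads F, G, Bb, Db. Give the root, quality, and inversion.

G half-diminished seventh, third inversion

The distinct note names are F, G, Bb, Db. Stacked in thirds they read G–Bb–Db–F, which is a half-diminished seventh chord on G.
F is the seventh of G half-diminished seventh; seventh in the bass means third inversion (figured bass 4/2).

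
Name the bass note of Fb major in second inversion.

Cb

The fifth of Fb major (Fb–Ab–Cb) is Cb; that is the bass in second inversion.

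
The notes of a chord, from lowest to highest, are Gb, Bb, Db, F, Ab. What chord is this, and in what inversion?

The distinct note names are Gb, Bb, Db, F, Ab. Stacked in thirds they read Gb–Bb–Db–F–Ab, which is a major ninth chord on Gb.
The lowest note is Gb, the root of the chord, so this is root position.

Gb major ninth, root position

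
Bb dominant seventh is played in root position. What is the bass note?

The root of Bb dominant seventh (Bb–D–F–Ab) is Bb; that is the bass in root position.

Bb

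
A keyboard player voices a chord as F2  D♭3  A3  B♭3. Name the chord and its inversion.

The pitch classes F, Db, A, Bb arrange in thirds as Bb–Db–F–A: a Bb minor-major seventh chord.
With the fifth (F) in the bass, the chord is in second inversion (figured bass 4/3).

Bb minor-major seventh, second inversion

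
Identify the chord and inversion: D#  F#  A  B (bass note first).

B dominant seventh, first inversion

The distinct note names are D#, F#, A, B. Stacked in thirds they read B–D#–F#–A, which is a dominant seventh chord on B.
The lowest note is D#, the third of the chord, so this is first inversion (figured bass 6/5).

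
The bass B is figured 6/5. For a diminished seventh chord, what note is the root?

G#

The figures 6/5 mean the third of the chord is in the bass. If B is the third of a diminished seventh chord, the root is G# (chord tones G#–B–D–F).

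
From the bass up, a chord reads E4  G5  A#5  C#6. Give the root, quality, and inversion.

A# diminished seventh, second inversion

The pitch classes E, G, A#, C# arrange in thirds as A#–C#–E–G: an A# diminished seventh chord.
With the fifth (E) in the bass, the chord is in second inversion (figured bass 4/3).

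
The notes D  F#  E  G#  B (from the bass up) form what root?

The distinct letter names are D, F#, E, G#, B. Arranged as a stack of thirds they read E–G#–B–D–F#, so E is the root (an E dominant ninth chord).

E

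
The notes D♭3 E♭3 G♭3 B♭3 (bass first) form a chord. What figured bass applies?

4/2

The notes Db, Eb, Gb, Bb stack in thirds as Eb–Gb–Bb–Db — an Eb minor seventh chord. The bass Db is the seventh, so this is third inversion: figured 4/2.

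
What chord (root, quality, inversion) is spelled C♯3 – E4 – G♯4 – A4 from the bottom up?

Reducing to letter names: C#, E, G#, A. These stack in thirds as A–C#–E–G# — an A major seventh chord.
The lowest note is C#, the third of the chord, so this is first inversion (figured bass 6/5).

A major seventh, first inversion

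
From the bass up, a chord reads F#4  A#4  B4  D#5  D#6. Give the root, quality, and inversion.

B major seventh, second inversion

Reducing to letter names: F#, A#, B, D#. These stack in thirds as B–D#–F#–A# — a B major seventh chord.
The lowest note is F#, the fifth of the chord, so this is second inversion (figured bass 4/3).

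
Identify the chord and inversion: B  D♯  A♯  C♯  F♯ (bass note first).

B major ninth, root position

The pitch classes B, D#, A#, C#, F# arrange in thirds as B–D#–F#–A#–C#: a B major ninth chord.
The lowest note is B, the root of the chord, so this is root position.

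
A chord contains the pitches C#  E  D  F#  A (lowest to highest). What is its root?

Reordering C#, E, D, F#, A into stacked thirds gives D–F#–A–C#–E; the bottom of that stack, D, is the root.

D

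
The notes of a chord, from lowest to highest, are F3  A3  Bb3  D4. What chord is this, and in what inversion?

Bb major seventh, second inversion

Reducing to letter names: F, A, Bb, D. These stack in thirds as Bb–D–F–A — a Bb major seventh chord.
With the fifth (F) in the bass, the chord is in second inversion (figured bass 4/3).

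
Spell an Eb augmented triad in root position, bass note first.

The chord tones are Eb–G–B. With the root (Eb) lowest for root position: Eb, G, B.

Eb, G, B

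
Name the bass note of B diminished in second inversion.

F

B diminished is B–D–F. Second inversion places the fifth in the bass: F.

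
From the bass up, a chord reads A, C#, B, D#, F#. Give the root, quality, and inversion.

The distinct note names are A, C#, B, D#, F#. Stacked in thirds they read B–D#–F#–A–C#, which is a dominant ninth chord on B.
The lowest note is A, the seventh of the chord, so this is third inversion.

B dominant ninth, third inversion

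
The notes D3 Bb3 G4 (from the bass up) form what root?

G

D, Bb, G are the tones of a G minor triad (G–Bb–D), making G the root.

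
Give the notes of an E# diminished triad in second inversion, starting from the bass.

Spelling E# diminished: E#–G#–B. In second inversion the fifth is bass, giving B, E#, G# from the bottom.

B, E#, G#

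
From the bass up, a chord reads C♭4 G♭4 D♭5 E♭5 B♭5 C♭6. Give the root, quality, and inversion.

Cb major ninth, root position

Reducing to letter names: Cb, Gb, Db, Eb, Bb. These stack in thirds as Cb–Eb–Gb–Bb–Db — a Cb major ninth chord.
Cb is the root of Cb major ninth; root in the bass means root position.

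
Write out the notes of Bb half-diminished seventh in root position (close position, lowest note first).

Bb, Db, Fb, Ab

Bb half-diminished seventh is Bb–Db–Fb–Ab. Root position puts the root (Bb) in the bass, with the remaining tones above: Bb, Db, Fb, Ab.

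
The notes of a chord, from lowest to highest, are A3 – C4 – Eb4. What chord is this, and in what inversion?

The pitch classes A, C, Eb arrange in thirds as A–C–Eb: an A diminished triad.
A is the root of A diminished; root in the bass means root position (figured bass 5/3).

A diminished, root position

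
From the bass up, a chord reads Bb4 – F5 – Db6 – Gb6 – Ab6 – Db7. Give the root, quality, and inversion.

The pitch classes Bb, F, Db, Gb, Ab arrange in thirds as Gb–Bb–Db–F–Ab: a Gb major ninth chord.
The lowest note is Bb, the third of the chord, so this is first inversion.

Gb major ninth, first inversion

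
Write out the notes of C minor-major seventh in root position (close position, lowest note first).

C, Eb, G, B

C minor-major seventh is C–Eb–G–B. Root position puts the root (C) in the bass, with the remaining tones above: C, Eb, G, B.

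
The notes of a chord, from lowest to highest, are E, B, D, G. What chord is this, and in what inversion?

Reducing to letter names: E, B, D, G. These stack in thirds as E–G–B–D — an E minor seventh chord.
With the root (E) in the bass, the chord is in root position (figured bass 7).

E minor seventh, root position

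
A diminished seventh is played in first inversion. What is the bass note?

A diminished seventh is A–C–Eb–Gb. First inversion places the third in the bass: C.

C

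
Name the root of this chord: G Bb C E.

C

Reordering G, Bb, C, E into stacked thirds gives C–E–G–Bb; the bottom of that stack, C, is the root.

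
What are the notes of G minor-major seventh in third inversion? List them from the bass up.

Spelling G minor-major seventh: G–Bb–D–F#. In third inversion the seventh is bass, giving F#, G, Bb, D from the bottom.

F#, G, Bb, D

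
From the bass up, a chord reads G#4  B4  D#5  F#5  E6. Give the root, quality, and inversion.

E major ninth, first inversion

The distinct note names are G#, B, D#, F#, E. Stacked in thirds they read E–G#–B–D#–F#, which is a major ninth chord on E.
With the third (G#) in the bass, the chord is in first inversion.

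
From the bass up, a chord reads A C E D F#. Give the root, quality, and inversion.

D dominant ninth, second inversion

Reducing to letter names: A, C, E, D, F#. These stack in thirds as D–F#–A–C–E — a D dominant ninth chord.
With the fifth (A) in the bass, the chord is in second inversion.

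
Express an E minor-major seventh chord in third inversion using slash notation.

Third inversion of E minor-major seventh has the seventh (D#) in the bass. As a slash chord: Em(maj7)/D#.

Em(maj7)/D#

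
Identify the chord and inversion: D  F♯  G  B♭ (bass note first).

G minor-major seventh, second inversion

The distinct note names are D, F#, G, Bb. Stacked in thirds they read G–Bb–D–F#, which is a minor-major seventh chord on G.
With the fifth (D) in the bass, the chord is in second inversion (figured bass 4/3).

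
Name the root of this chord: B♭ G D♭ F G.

G

The distinct letter names are Bb, G, Db, F. Arranged as a stack of thirds they read G–Bb–Db–F, so G is the root (a G half-diminished seventh chord).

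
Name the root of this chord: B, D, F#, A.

Reordering B, D, F#, A into stacked thirds gives B–D–F#–A; the bottom of that stack, B, is the root.

B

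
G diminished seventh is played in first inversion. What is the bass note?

Bb

In first inversion the third is lowest. For G diminished seventh (G–Bb–Db–Fb) that is Bb.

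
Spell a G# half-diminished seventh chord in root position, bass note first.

G# half-diminished seventh is G#–B–D–F#. Root position puts the root (G#) in the bass, with the remaining tones above: G#, B, D, F#.

G#, B, D, F#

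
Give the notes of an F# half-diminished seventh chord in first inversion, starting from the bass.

Spelling F# half-diminished seventh: F#–A–C–E. In first inversion the third is bass, giving A, C, E, F# from the bottom.

A, C, E, F#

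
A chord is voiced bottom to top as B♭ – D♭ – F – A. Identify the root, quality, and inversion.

Bb minor-major seventh, root position

Reducing to letter names: Bb, Db, F, A. These stack in thirds as Bb–Db–F–A — a Bb minor-major seventh chord.
With the root (Bb) in the bass, the chord is in root position (figured bass 7).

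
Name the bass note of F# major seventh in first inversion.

A#

The third of F# major seventh (F#–A#–C#–E#) is A#; that is the bass in first inversion.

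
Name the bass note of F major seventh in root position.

In root position the root is lowest. For F major seventh (F–A–C–E) that is F.

F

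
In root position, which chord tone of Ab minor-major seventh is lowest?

In root position the root is lowest. For Ab minor-major seventh (Ab–Cb–Eb–G) that is Ab.

Ab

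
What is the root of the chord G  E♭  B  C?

C

Reordering G, Eb, B, C into stacked thirds gives C–Eb–G–B; the bottom of that stack, C, is the root.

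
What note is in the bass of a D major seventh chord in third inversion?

C#

D major seventh is D–F#–A–C#. Third inversion places the seventh in the bass: C#.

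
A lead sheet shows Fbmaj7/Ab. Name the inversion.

Fbmaj7/Ab means Fb major seventh with Ab in the bass. Ab is the third of Fb major seventh (Fb–Ab–Cb–Eb), so this is first inversion.

first inversion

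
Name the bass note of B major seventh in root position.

In root position the root is lowest. For B major seventh (B–D#–F#–A#) that is B.

B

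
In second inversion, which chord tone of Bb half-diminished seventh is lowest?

Fb

In second inversion the fifth is lowest. For Bb half-diminished seventh (Bb–Db–Fb–Ab) that is Fb.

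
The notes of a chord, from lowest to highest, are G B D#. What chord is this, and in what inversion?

The distinct note names are G, B, D#. Stacked in thirds they read G–B–D#, which is an augmented triad on G.
G is the root of G augmented; root in the bass means root position (figured bass 5/3).

G augmented, root position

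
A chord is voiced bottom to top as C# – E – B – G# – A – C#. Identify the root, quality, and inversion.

The pitch classes C#, E, B, G#, A arrange in thirds as A–C#–E–G#–B: an A major ninth chord.
C# is the third of A major ninth; third in the bass means first inversion.

A major ninth, first inversion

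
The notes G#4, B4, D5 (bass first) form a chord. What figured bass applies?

5/3

The notes G#, B, D stack in thirds as G#–B–D — a G# diminished triad. The bass G# is the root, so this is root position: figured 5/3.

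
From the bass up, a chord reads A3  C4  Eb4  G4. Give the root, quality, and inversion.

A half-diminished seventh, root position

Reducing to letter names: A, C, Eb, G. These stack in thirds as A–C–Eb–G — an A half-diminished seventh chord.
A is the root of A half-diminished seventh; root in the bass means root position (figured bass 7).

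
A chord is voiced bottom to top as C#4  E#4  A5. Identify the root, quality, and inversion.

A augmented, first inversion

The pitch classes C#, E#, A arrange in thirds as A–C#–E#: an A augmented triad.
With the third (C#) in the bass, the chord is in first inversion (figured bass 6).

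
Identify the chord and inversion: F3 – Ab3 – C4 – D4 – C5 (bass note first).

D half-diminished seventh, first inversion

Reducing to letter names: F, Ab, C, D. These stack in thirds as D–F–Ab–C — a D half-diminished seventh chord.
With the third (F) in the bass, the chord is in first inversion (figured bass 6/5).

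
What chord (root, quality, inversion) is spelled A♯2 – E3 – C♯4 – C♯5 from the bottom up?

A# diminished, root position

The distinct note names are A#, E, C#. Stacked in thirds they read A#–C#–E, which is a diminished triad on A#.
With the root (A#) in the bass, the chord is in root position (figured bass 5/3).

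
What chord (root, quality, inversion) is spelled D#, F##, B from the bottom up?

B augmented, first inversion

The pitch classes D#, F##, B arrange in thirds as B–D#–F##: a B augmented triad.
D# is the third of B augmented; third in the bass means first inversion (figured bass 6).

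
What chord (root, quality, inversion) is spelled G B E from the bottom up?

E minor, first inversion

The pitch classes G, B, E arrange in thirds as E–G–B: an E minor triad.
The lowest note is G, the third of the chord, so this is first inversion (figured bass 6).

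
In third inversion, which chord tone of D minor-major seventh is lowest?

The seventh of D minor-major seventh (D–F–A–C#) is C#; that is the bass in third inversion.

C#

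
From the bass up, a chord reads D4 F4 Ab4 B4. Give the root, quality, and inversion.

Reducing to letter names: D, F, Ab, B. These stack in thirds as B–D–F–Ab — a B diminished seventh chord.
The lowest note is D, the third of the chord, so this is first inversion (figured bass 6/5).

B diminished seventh, first inversion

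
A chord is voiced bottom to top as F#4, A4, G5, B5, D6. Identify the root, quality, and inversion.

The distinct note names are F#, A, G, B, D. Stacked in thirds they read G–B–D–F#–A, which is a major ninth chord on G.
F# is the seventh of G major ninth; seventh in the bass means third inversion.

G major ninth, third inversion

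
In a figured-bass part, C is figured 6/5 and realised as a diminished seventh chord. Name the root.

A

The figures 6/5 mean the third of the chord is in the bass. If C is the third of a diminished seventh chord, the root is A (chord tones A–C–Eb–Gb).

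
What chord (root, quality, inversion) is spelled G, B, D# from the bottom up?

Reducing to letter names: G, B, D#. These stack in thirds as G–B–D# — a G augmented triad.
With the root (G) in the bass, the chord is in root position (figured bass 5/3).

G augmented, root position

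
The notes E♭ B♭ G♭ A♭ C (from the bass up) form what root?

Reordering Eb, Bb, Gb, Ab, C into stacked thirds gives Ab–C–Eb–Gb–Bb; the bottom of that stack, Ab, is the root.

Ab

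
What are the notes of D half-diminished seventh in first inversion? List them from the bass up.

F, Ab, C, D

Spelling D half-diminished seventh: D–F–Ab–C. In first inversion the third is bass, giving F, Ab, C, D from the bottom.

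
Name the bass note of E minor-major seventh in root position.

The root of E minor-major seventh (E–G–B–D#) is E; that is the bass in root position.

E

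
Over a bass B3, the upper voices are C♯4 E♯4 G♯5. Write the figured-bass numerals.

4/2

The notes B, C#, E#, G# stack in thirds as C#–E#–G#–B — a C# dominant seventh chord. The bass B is the seventh, so this is third inversion: figured 4/2.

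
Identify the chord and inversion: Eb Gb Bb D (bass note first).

The pitch classes Eb, Gb, Bb, D arrange in thirds as Eb–Gb–Bb–D: an Eb minor-major seventh chord.
With the root (Eb) in the bass, the chord is in root position (figured bass 7).

Eb minor-major seventh, root position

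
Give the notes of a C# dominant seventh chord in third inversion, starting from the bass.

C# dominant seventh is C#–E#–G#–B. Third inversion puts the seventh (B) in the bass, with the remaining tones above: B, C#, E#, G#.

B, C#, E#, G#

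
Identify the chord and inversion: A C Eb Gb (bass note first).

Reducing to letter names: A, C, Eb, Gb. These stack in thirds as A–C–Eb–Gb — an A diminished seventh chord.
The lowest note is A, the root of the chord, so this is root position (figured bass 7).

A diminished seventh, root position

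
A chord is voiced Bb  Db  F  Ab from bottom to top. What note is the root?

Bb

The distinct letter names are Bb, Db, F, Ab. Arranged as a stack of thirds they read Bb–Db–F–Ab, so Bb is the root (a Bb minor seventh chord).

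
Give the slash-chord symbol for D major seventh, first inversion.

First inversion of D major seventh has the third (F#) in the bass. As a slash chord: Dmaj7/F#.

Dmaj7/F#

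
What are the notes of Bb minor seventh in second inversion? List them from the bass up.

F, Ab, Bb, Db

Spelling Bb minor seventh: Bb–Db–F–Ab. In second inversion the fifth is bass, giving F, Ab, Bb, Db from the bottom.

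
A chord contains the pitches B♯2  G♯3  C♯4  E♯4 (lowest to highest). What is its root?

C#

The distinct letter names are B#, G#, C#, E#. Arranged as a stack of thirds they read C#–E#–G#–B#, so C# is the root (a C# major seventh chord).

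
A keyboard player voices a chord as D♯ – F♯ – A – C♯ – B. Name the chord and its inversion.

B dominant ninth, first inversion

The distinct note names are D#, F#, A, C#, B. Stacked in thirds they read B–D#–F#–A–C#, which is a dominant ninth chord on B.
D# is the third of B dominant ninth; third in the bass means first inversion.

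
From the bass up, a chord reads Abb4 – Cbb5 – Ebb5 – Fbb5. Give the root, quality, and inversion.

Fbb major seventh, first inversion

Reducing to letter names: Abb, Cbb, Ebb, Fbb. These stack in thirds as Fbb–Abb–Cbb–Ebb — an Fbb major seventh chord.
The lowest note is Abb, the third of the chord, so this is first inversion (figured bass 6/5).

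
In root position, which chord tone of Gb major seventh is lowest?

Gb major seventh is Gb–Bb–Db–F. Root position places the root in the bass: Gb.

Gb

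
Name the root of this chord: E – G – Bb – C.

C

The distinct letter names are E, G, Bb, C. Arranged as a stack of thirds they read C–E–G–Bb, so C is the root (a C dominant seventh chord).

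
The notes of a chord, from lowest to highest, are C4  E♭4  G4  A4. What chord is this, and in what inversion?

A half-diminished seventh, first inversion

The pitch classes C, Eb, G, A arrange in thirds as A–C–Eb–G: an A half-diminished seventh chord.
With the third (C) in the bass, the chord is in first inversion (figured bass 6/5).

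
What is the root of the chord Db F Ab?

Db

Db, F, Ab are the tones of a Db major triad (Db–F–Ab), making Db the root.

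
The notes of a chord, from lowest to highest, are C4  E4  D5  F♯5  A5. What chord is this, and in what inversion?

The pitch classes C, E, D, F#, A arrange in thirds as D–F#–A–C–E: a D dominant ninth chord.
With the seventh (C) in the bass, the chord is in third inversion.

D dominant ninth, third inversion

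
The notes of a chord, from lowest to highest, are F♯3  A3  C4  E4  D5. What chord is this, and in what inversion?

D dominant ninth, first inversion

The pitch classes F#, A, C, E, D arrange in thirds as D–F#–A–C–E: a D dominant ninth chord.
The lowest note is F#, the third of the chord, so this is first inversion.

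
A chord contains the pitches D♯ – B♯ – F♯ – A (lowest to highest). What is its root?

B#

The distinct letter names are D#, B#, F#, A. Arranged as a stack of thirds they read B#–D#–F#–A, so B# is the root (a B# diminished seventh chord).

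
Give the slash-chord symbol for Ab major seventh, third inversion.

Third inversion of Ab major seventh has the seventh (G) in the bass. As a slash chord: Abmaj7/G.

Abmaj7/G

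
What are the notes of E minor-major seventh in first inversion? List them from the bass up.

G, B, D#, E

The chord tones are E–G–B–D#. With the third (G) lowest for first inversion: G, B, D#, E.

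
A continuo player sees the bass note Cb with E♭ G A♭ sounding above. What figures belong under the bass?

The notes Cb, Eb, G, Ab stack in thirds as Ab–Cb–Eb–G — an Ab minor-major seventh chord. The bass Cb is the third, so this is first inversion: figured 6/5.

6/5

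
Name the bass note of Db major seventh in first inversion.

F

The third of Db major seventh (Db–F–Ab–C) is F; that is the bass in first inversion.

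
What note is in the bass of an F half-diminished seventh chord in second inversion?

Cb

In second inversion the fifth is lowest. For F half-diminished seventh (F–Ab–Cb–Eb) that is Cb.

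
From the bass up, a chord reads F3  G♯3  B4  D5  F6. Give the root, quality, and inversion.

G# diminished seventh, third inversion

The distinct note names are F, G#, B, D. Stacked in thirds they read G#–B–D–F, which is a diminished seventh chord on G#.
F is the seventh of G# diminished seventh; seventh in the bass means third inversion (figured bass 4/2).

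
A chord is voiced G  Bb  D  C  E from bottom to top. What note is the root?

C

The distinct letter names are G, Bb, D, C, E. Arranged as a stack of thirds they read C–E–G–Bb–D, so C is the root (a C dominant ninth chord).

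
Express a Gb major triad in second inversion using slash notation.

Second inversion of Gb major has the fifth (Db) in the bass. As a slash chord: Gbmaj/Db.

Gbmaj/Db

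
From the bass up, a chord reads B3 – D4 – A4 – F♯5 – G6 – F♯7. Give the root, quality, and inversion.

Reducing to letter names: B, D, A, F#, G. These stack in thirds as G–B–D–F#–A — a G major ninth chord.
The lowest note is B, the third of the chord, so this is first inversion.

G major ninth, first inversion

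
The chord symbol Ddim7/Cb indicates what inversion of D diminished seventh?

Ddim7/Cb means D diminished seventh with Cb in the bass. Cb is the seventh of D diminished seventh (D–F–Ab–Cb), so this is third inversion.

third inversion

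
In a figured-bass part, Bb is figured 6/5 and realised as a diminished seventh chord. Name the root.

The figures 6/5 mean the third of the chord is in the bass. If Bb is the third of a diminished seventh chord, the root is G (chord tones G–Bb–Db–Fb).

G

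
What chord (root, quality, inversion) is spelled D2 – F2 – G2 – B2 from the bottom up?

The distinct note names are D, F, G, B. Stacked in thirds they read G–B–D–F, which is a dominant seventh chord on G.
D is the fifth of G dominant seventh; fifth in the bass means second inversion (figured bass 4/3).

G dominant seventh, second inversion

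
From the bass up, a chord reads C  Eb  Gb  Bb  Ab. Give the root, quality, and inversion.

The pitch classes C, Eb, Gb, Bb, Ab arrange in thirds as Ab–C–Eb–Gb–Bb: an Ab dominant ninth chord.
C is the third of Ab dominant ninth; third in the bass means first inversion.

Ab dominant ninth, first inversion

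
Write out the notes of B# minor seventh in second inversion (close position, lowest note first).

B# minor seventh is B#–D#–F##–A#. Second inversion puts the fifth (F##) in the bass, with the remaining tones above: F##, A#, B#, D#.

F##, A#, B#, D#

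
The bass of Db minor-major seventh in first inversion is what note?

In first inversion the third is lowest. For Db minor-major seventh (Db–Fb–Ab–C) that is Fb.

Fb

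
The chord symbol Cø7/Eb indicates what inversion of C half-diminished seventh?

first inversion

Cø7/Eb means C half-diminished seventh with Eb in the bass. Eb is the third of C half-diminished seventh (C–Eb–Gb–Bb), so this is first inversion.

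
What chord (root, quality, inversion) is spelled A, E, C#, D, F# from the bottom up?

D major ninth, second inversion

The pitch classes A, E, C#, D, F# arrange in thirds as D–F#–A–C#–E: a D major ninth chord.
A is the fifth of D major ninth; fifth in the bass means second inversion.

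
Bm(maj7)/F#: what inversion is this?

Bm(maj7)/F# means B minor-major seventh with F# in the bass. F# is the fifth of B minor-major seventh (B–D–F#–A#), so this is second inversion.

second inversion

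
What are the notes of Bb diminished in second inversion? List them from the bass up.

The chord tones are Bb–Db–Fb. With the fifth (Fb) lowest for second inversion: Fb, Bb, Db.

Fb, Bb, Db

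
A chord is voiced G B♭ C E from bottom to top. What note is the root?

C

The distinct letter names are G, Bb, C, E. Arranged as a stack of thirds they read C–E–G–Bb, so C is the root (a C dominant seventh chord).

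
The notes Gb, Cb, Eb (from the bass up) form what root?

The distinct letter names are Gb, Cb, Eb. Arranged as a stack of thirds they read Cb–Eb–Gb, so Cb is the root (a Cb major triad).

Cb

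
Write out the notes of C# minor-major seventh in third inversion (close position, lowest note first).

The chord tones are C#–E–G#–B#. With the seventh (B#) lowest for third inversion: B#, C#, E, G#.

B#, C#, E, G#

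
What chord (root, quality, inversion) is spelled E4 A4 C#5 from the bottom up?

The pitch classes E, A, C# arrange in thirds as A–C#–E: an A major triad.
The lowest note is E, the fifth of the chord, so this is second inversion (figured bass 6/4).

A major, second inversion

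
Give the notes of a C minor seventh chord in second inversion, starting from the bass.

Spelling C minor seventh: C–Eb–G–Bb. In second inversion the fifth is bass, giving G, Bb, C, Eb from the bottom.

G, Bb, C, Eb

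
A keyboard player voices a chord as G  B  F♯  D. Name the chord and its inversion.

G major seventh, root position

The pitch classes G, B, F#, D arrange in thirds as G–B–D–F#: a G major seventh chord.
With the root (G) in the bass, the chord is in root position (figured bass 7).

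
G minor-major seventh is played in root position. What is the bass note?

G

The root of G minor-major seventh (G–Bb–D–F#) is G; that is the bass in root position.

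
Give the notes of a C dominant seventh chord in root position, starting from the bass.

C, E, G, Bb

Spelling C dominant seventh: C–E–G–Bb. In root position the root is bass, giving C, E, G, Bb from the bottom.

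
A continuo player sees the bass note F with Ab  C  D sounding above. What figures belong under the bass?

6/5

The notes F, Ab, C, D stack in thirds as D–F–Ab–C — a D half-diminished seventh chord. The bass F is the third, so this is first inversion: figured 6/5.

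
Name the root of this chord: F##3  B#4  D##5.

B#

The distinct letter names are F##, B#, D##. Arranged as a stack of thirds they read B#–D##–F##, so B# is the root (a B# major triad).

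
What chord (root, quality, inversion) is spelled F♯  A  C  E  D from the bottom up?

D dominant ninth, first inversion

Reducing to letter names: F#, A, C, E, D. These stack in thirds as D–F#–A–C–E — a D dominant ninth chord.
With the third (F#) in the bass, the chord is in first inversion.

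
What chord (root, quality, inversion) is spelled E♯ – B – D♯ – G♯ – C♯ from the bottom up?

The distinct note names are E#, B, D#, G#, C#. Stacked in thirds they read C#–E#–G#–B–D#, which is a dominant ninth chord on C#.
With the third (E#) in the bass, the chord is in first inversion.

C# dominant ninth, first inversion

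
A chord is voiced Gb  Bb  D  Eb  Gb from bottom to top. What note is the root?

Eb

The distinct letter names are Gb, Bb, D, Eb. Arranged as a stack of thirds they read Eb–Gb–Bb–D, so Eb is the root (an Eb minor-major seventh chord).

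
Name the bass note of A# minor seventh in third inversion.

A# minor seventh is A#–C#–E#–G#. Third inversion places the seventh in the bass: G#.

G#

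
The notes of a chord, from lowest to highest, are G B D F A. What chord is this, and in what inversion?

G dominant ninth, root position

The pitch classes G, B, D, F, A arrange in thirds as G–B–D–F–A: a G dominant ninth chord.
The lowest note is G, the root of the chord, so this is root position.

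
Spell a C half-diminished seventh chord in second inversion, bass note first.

Spelling C half-diminished seventh: C–Eb–Gb–Bb. In second inversion the fifth is bass, giving Gb, Bb, C, Eb from the bottom.

Gb, Bb, C, Eb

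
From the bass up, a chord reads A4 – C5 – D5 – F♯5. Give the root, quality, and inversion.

The pitch classes A, C, D, F# arrange in thirds as D–F#–A–C: a D dominant seventh chord.
A is the fifth of D dominant seventh; fifth in the bass means second inversion (figured bass 4/3).

D dominant seventh, second inversion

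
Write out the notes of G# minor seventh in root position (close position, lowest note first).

G#, B, D#, F#

Spelling G# minor seventh: G#–B–D#–F#. In root position the root is bass, giving G#, B, D#, F# from the bottom.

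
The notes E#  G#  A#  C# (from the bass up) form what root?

A#

Reordering E#, G#, A#, C# into stacked thirds gives A#–C#–E#–G#; the bottom of that stack, A#, is the root.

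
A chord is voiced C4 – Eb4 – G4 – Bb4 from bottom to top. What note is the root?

C

C, Eb, G, Bb are the tones of a C minor seventh chord (C–Eb–G–Bb), making C the root.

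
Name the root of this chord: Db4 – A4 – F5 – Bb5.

Db, A, F, Bb are the tones of a Bb minor-major seventh chord (Bb–Db–F–A), making Bb the root.

Bb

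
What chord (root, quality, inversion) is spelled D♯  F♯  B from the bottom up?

The pitch classes D#, F#, B arrange in thirds as B–D#–F#: a B major triad.
The lowest note is D#, the third of the chord, so this is first inversion (figured bass 6).

B major, first inversion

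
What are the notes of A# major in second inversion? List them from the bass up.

E#, A#, C##

A# major is A#–C##–E#. Second inversion puts the fifth (E#) in the bass, with the remaining tones above: E#, A#, C##.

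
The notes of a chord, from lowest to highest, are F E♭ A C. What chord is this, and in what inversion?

Reducing to letter names: F, Eb, A, C. These stack in thirds as F–A–C–Eb — an F dominant seventh chord.
The lowest note is F, the root of the chord, so this is root position (figured bass 7).

F dominant seventh, root position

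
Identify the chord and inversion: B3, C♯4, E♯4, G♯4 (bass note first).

C# dominant seventh, third inversion

The pitch classes B, C#, E#, G# arrange in thirds as C#–E#–G#–B: a C# dominant seventh chord.
The lowest note is B, the seventh of the chord, so this is third inversion (figured bass 4/2).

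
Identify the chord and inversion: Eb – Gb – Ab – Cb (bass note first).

The distinct note names are Eb, Gb, Ab, Cb. Stacked in thirds they read Ab–Cb–Eb–Gb, which is a minor seventh chord on Ab.
Eb is the fifth of Ab minor seventh; fifth in the bass means second inversion (figured bass 4/3).

Ab minor seventh, second inversion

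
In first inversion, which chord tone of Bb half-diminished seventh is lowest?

Db

Bb half-diminished seventh is Bb–Db–Fb–Ab. First inversion places the third in the bass: Db.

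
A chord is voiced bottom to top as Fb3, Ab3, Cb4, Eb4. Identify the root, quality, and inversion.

Fb major seventh, root position

The distinct note names are Fb, Ab, Cb, Eb. Stacked in thirds they read Fb–Ab–Cb–Eb, which is a major seventh chord on Fb.
With the root (Fb) in the bass, the chord is in root position (figured bass 7).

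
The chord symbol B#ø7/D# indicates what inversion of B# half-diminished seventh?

first inversion

B#ø7/D# means B# half-diminished seventh with D# in the bass. D# is the third of B# half-diminished seventh (B#–D#–F#–A#), so this is first inversion.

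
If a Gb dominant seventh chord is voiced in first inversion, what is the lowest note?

Bb

The third of Gb dominant seventh (Gb–Bb–Db–Fb) is Bb; that is the bass in first inversion.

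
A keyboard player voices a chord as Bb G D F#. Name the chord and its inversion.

Reducing to letter names: Bb, G, D, F#. These stack in thirds as G–Bb–D–F# — a G minor-major seventh chord.
Bb is the third of G minor-major seventh; third in the bass means first inversion (figured bass 6/5).

G minor-major seventh, first inversion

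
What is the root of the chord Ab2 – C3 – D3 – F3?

D

The distinct letter names are Ab, C, D, F. Arranged as a stack of thirds they read D–F–Ab–C, so D is the root (a D half-diminished seventh chord).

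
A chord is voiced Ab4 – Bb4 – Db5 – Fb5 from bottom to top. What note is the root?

Ab, Bb, Db, Fb are the tones of a Bb half-diminished seventh chord (Bb–Db–Fb–Ab), making Bb the root.

Bb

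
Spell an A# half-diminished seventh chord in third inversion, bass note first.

G#, A#, C#, E

A# half-diminished seventh is A#–C#–E–G#. Third inversion puts the seventh (G#) in the bass, with the remaining tones above: G#, A#, C#, E.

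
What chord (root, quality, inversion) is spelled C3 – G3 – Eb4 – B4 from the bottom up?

C minor-major seventh, root position

Reducing to letter names: C, G, Eb, B. These stack in thirds as C–Eb–G–B — a C minor-major seventh chord.
The lowest note is C, the root of the chord, so this is root position (figured bass 7).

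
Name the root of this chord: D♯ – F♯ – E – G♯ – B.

D#, F#, E, G#, B are the tones of an E major ninth chord (E–G#–B–D#–F#), making E the root.

E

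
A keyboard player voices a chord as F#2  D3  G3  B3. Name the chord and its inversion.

G major seventh, third inversion

The distinct note names are F#, D, G, B. Stacked in thirds they read G–B–D–F#, which is a major seventh chord on G.
With the seventh (F#) in the bass, the chord is in third inversion (figured bass 4/2).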